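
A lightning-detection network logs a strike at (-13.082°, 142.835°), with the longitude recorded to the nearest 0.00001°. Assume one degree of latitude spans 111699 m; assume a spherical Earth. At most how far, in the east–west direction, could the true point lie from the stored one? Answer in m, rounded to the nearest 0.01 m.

0.54 m

Rounding to 5 decimal places leaves the longitude within ±5e-06° of the true value.
Parallels shrink by cos φ, so at 13.082° a degree of longitude is 111699 × 0.9740 ≈ 108800 m.
So at most 5e-06° × 108800 ≈ 0.544 m east–west.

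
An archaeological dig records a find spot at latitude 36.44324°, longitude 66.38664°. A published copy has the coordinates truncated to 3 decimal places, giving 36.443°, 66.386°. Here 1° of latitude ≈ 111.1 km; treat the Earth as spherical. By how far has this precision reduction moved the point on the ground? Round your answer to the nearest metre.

63 metres

Δlat = 36.44324 − 36.443 = +0.00024°; Δlon = 66.38664 − 66.386 = +0.00064°.
North–south shift: 0.00024 × 111100 = 26.664 m.
East–west at this latitude: 0.00064° × 111100 × cos 36.443° ≈ 0.00064 × 89374.2 = 57.1995 m.
Distance: √(26.664² + 57.1995²) ≈ 63.109 m.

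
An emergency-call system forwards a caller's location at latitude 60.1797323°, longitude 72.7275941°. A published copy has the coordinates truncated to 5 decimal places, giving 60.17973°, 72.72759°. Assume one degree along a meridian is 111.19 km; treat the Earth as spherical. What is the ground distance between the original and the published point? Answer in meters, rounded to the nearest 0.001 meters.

0.342 meters

The latitude changed by +0.0000023° and the longitude by +0.0000041°.
North–south shift: 0.0000023 × 111190 = 0.255737 m.
E–W at 60.1797°: 0.0000041° × 111190 × cos 60.1797° = 0.0000041 × 111190 × 0.4973 ≈ 0.2267 m.
Combined displacement = (0.255737² + 0.2267²)^½ ≈ 0.341752 m.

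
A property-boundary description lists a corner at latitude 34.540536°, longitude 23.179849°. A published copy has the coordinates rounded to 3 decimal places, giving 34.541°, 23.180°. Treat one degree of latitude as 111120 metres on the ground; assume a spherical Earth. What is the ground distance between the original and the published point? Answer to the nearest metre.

53 metres

The latitude changed by -0.000464° and the longitude by -0.000151°.
N–S: -0.000464° × 111120 m/° = -51.5597 m.
East–west at this latitude: -0.000151° × 111120 × cos 34.541° ≈ -0.000151 × 91531.8 = -13.8213 m.
Combined displacement = (51.5597² + 13.8213²)^½ ≈ 53.38 m.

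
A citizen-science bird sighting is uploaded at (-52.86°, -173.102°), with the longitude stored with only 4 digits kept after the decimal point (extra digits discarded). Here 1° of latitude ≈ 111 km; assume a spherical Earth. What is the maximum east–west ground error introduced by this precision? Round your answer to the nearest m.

Truncating at 4 decimal places can drop up to a full unit in the last place, so the longitude may be off by as much as 0.0001°.
At latitude 52.86° a degree of longitude spans 111000 m × cos 52.86° = 111000 × 0.6038 ≈ 67017.9 m.
Maximum E–W displacement: 0.0001 × 67017.9 = 6.70179 m.

7 m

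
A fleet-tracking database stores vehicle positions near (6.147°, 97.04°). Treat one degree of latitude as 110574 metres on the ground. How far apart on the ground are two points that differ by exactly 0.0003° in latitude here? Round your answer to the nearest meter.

33 meters

Along a meridian 0.0003° is 0.0003 × 110574 = 33.1722 m.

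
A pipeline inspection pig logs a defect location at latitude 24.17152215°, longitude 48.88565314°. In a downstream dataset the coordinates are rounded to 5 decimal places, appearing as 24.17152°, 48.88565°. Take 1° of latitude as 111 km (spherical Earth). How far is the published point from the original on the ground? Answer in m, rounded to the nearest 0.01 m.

0.40 m

Δlat = 24.17152215 − 24.17152 = +0.00000215°; Δlon = 48.88565314 − 48.88565 = +0.00000314°.
North–south shift: 0.00000215 × 111000 = 0.23865 m.
E–W at 24.1715°: 0.00000314° × 111000 × cos 24.1715° = 0.00000314 × 111000 × 0.9123 ≈ 0.317981 m.
Combined displacement = (0.23865² + 0.317981²)^½ ≈ 0.397575 m.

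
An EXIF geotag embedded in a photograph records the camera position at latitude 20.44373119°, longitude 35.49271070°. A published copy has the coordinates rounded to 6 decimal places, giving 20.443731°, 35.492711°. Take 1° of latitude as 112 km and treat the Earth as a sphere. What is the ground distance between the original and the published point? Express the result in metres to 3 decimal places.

Δlat = 20.44373119 − 20.443731 = +0.00000019°; Δlon = 35.49271070 − 35.492711 = -0.00000030°.
North–south shift: 0.00000019 × 112000 = 0.02128 m.
E–W at 20.4437°: -0.00000030° × 112000 × cos 20.4437° = -0.00000030 × 112000 × 0.9370 ≈ -0.0314837 m.
Combined displacement = (0.02128² + 0.0314837²)^½ ≈ 0.0380008 m.

0.038 metres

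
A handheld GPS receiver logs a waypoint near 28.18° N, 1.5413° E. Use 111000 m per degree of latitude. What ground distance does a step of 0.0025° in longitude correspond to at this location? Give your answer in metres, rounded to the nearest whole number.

245 metres

At 28.18° a degree of longitude is 111000 × cos 28.18° ≈ 97843 m, so 0.0025° corresponds to 244.607 m.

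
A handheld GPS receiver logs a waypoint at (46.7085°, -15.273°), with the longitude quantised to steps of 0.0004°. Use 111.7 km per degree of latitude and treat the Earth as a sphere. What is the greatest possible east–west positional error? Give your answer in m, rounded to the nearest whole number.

15 m

With a 0.0004° grid the true value lies within half a step, ±0.0004°/2 = ±0.0002°, of the stored one.
One degree of longitude at 46.7085° is 111700 × cos 46.7085° ≈ 111700 × 0.6857 = 76593.8 m.
Maximum E–W displacement: 0.0002 × 76593.8 = 15.3188 m.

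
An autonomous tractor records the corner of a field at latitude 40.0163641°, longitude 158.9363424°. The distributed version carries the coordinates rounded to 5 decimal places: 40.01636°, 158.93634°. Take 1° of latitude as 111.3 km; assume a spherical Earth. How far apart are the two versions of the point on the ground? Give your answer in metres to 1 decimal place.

The latitude changed by +0.0000041° and the longitude by +0.0000024°.
North–south shift: 0.0000041 × 111300 = 0.45633 m.
East–west at this latitude: 0.0000024° × 111300 × cos 40.0164° ≈ 0.0000024 × 85240.3 = 0.204577 m.
Combined displacement = (0.45633² + 0.204577²)^½ ≈ 0.500089 m.

0.5 metres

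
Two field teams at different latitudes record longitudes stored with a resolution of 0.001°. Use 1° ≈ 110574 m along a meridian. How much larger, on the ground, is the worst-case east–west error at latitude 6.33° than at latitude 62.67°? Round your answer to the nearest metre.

With a 0.001° grid the true value lies within half a step, ±0.001°/2 = ±0.0005°, of the stored one.
Error at 6.33° = 0.0005° × 110574 × cos 6.33° ≈ 55.287 × 0.9939 = 54.95 m.
Error at 62.67° = 0.0005° × 110574 × cos 62.67° ≈ 55.287 × 0.4591 = 25.383 m.
Difference: 54.95 − 25.383 = 29.567 m.

30 metres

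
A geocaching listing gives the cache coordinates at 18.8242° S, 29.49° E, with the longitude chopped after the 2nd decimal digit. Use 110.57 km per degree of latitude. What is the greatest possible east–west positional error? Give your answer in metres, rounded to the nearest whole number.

Truncating at 2 decimal places can drop up to a full unit in the last place, so the longitude may be off by as much as 0.01°.
One degree of longitude at 18.8242° is 110570 × cos 18.8242° ≈ 110570 × 0.9465 = 104656 m.
East–west error: 0.01° × 104656 m/° ≈ 1046.56 m.

1047 metres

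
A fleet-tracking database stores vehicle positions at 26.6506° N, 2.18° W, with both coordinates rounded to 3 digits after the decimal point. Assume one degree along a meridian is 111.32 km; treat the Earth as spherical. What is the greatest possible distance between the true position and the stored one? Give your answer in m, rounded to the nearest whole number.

Rounding to 3 decimal places leaves each coordinate within ±0.0005° of the true value.
North–south component: 0.0005° × 111320 = 55.66 m.
E–W at 26.6506°: 0.0005° × 111320 × cos 26.6506° = 0.0005 × 111320 × 0.8938 ≈ 49.7466 m.
Worst case both components are at the extreme and orthogonal: √(55.66² + 49.7466²) ≈ 74.6509 m.

75 m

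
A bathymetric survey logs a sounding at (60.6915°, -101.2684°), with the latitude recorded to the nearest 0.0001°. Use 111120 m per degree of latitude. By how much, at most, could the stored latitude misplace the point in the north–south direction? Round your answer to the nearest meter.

Rounding to 4 decimal places leaves the latitude within ±5e-05° of the true value.
So the N–S error is at most 5e-05 × 111120 = 5.556 m.

6 meters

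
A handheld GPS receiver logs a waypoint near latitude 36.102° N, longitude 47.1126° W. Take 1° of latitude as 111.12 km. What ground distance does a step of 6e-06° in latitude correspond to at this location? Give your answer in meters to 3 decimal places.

0.667 meters

6e-06° × 111120 m/° = 0.66672 m.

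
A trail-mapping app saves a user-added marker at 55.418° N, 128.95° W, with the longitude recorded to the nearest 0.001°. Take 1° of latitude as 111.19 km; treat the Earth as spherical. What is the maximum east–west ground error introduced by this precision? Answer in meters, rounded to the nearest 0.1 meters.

Rounding to 3 decimal places leaves the longitude within ±0.0005° of the true value.
Parallels shrink by cos φ, so at 55.418° a degree of longitude is 111190 × 0.5676 ≈ 63109.8 m.
So at most 0.0005° × 63109.8 ≈ 31.5549 m east–west.

31.6 meters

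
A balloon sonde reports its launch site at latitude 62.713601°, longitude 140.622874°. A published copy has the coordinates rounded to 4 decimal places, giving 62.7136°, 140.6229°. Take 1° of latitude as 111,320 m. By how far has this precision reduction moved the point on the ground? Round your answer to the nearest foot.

Δlat = 62.713601 − 62.7136 = +0.000001°; Δlon = 140.622874 − 140.6229 = -0.000026°.
North–south shift: 0.000001 × 111320 = 0.11132 m.
E–W at 62.7136°: -0.000026° × 111320 × cos 62.7136° = -0.000026 × 111320 × 0.4584 ≈ -1.32687 m.
Hypotenuse of the two orthogonal shifts: √(0.11132² + 1.32687²) = 1.33153 m.
Converting: 1.33153 m × 3.2808 ft/m ≈ 4.3685 ft.

4 feet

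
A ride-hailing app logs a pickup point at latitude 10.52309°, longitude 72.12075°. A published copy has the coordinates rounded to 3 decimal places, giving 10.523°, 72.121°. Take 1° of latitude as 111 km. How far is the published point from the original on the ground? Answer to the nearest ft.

Δlat = 10.52309 − 10.523 = +0.00009°; Δlon = 72.12075 − 72.121 = -0.00025°.
N–S: 0.00009° × 111000 m/° = 9.99 m.
E–W at 10.523°: -0.00025° × 111000 × cos 10.523° = -0.00025 × 111000 × 0.9832 ≈ -27.2833 m.
Distance: √(9.99² + 27.2833²) ≈ 29.0547 m.
Converting: 29.0547 m × 3.2808 ft/m ≈ 95.324 ft.

95 ft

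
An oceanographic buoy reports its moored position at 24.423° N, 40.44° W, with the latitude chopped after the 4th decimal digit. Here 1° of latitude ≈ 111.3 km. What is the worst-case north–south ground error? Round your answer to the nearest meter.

11 meters

Truncating at 4 decimal places can drop up to a full unit in the last place, so the latitude may be off by as much as 0.0001°.
So the N–S error is at most 0.0001 × 111300 = 11.13 m.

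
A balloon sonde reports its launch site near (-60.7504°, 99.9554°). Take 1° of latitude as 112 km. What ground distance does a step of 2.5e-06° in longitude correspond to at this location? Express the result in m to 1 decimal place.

0.1 m

One degree of longitude here spans 112000 × cos 60.7504° = 112000 × 0.4886 ≈ 54724.9 m; 2.5e-06° of that is 0.136812 m.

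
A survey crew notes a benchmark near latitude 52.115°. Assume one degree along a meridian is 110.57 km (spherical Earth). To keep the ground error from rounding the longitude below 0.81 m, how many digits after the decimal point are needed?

5 decimal places

At 52.115° one degree of longitude covers 110570 × cos 52.115° ≈ 110570 × 0.6141 ≈ 67898.7 m.
Rounding to N decimal places gives at most 0.5 × 10⁻ᴺ degrees of error, i.e. 0.5 × 10⁻ᴺ × 67898.7 m.
Need 0.5 × 67898.7 × 10⁻ᴺ ≤ 0.81 → 10⁻ᴺ ≤ 2.386e-05, so N ≥ 4.62.
N = 4 would give 3.39 m (too coarse); N = 5 gives 0.339 m ≤ 0.81 m.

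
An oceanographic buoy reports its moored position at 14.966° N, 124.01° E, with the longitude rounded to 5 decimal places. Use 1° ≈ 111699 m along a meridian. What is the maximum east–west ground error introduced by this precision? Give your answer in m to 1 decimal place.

Rounding to 5 decimal places leaves the longitude within ±5e-06° of the true value.
At latitude 14.966° a degree of longitude spans 111699 m × cos 14.966° = 111699 × 0.9661 ≈ 107910 m.
Maximum E–W displacement: 5e-06 × 107910 = 0.53955 m.

0.5 m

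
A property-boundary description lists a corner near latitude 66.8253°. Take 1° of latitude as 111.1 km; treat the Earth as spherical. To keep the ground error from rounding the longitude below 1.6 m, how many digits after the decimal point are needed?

At 66.8253° one degree of longitude covers 111100 × cos 66.8253° ≈ 111100 × 0.3935 ≈ 43721.9 m.
N decimal places → at most half a unit in the last place, 0.5 × 10⁻ᴺ° = 43721.9/2 × 10⁻ᴺ m.
Setting 21860.9 × 10⁻ᴺ ≤ 1.6 gives 10ᴺ ≥ 1.366e+04, i.e. N ≥ 4.14.
N = 4 would give 2.19 m (too coarse); N = 5 gives 0.219 m ≤ 1.6 m.

5 decimal places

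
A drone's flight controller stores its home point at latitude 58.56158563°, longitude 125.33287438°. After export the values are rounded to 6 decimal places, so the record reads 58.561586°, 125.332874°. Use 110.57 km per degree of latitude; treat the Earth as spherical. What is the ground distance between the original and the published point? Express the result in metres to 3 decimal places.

0.046 metres

The latitude changed by -0.00000037° and the longitude by +0.00000038°.
N–S: -0.00000037° × 110570 m/° = -0.0409109 m.
E–W at 58.5616°: 0.00000038° × 110570 × cos 58.5616° = 0.00000038 × 110570 × 0.5216 ≈ 0.0219151 m.
Distance: √(0.0409109² + 0.0219151²) ≈ 0.0464109 m.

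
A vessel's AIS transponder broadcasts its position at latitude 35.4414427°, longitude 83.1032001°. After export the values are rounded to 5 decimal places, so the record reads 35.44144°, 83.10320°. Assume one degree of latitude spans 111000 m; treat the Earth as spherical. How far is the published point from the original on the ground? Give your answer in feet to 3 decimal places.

Δlat = 35.4414427 − 35.44144 = +0.0000027°; Δlon = 83.1032001 − 83.10320 = +0.0000001°.
North–south shift: 0.0000027 × 111000 = 0.2997 m.
East–west at this latitude: 0.0000001° × 111000 × cos 35.4414° ≈ 0.0000001 × 90432.7 = 0.00904327 m.
Distance: √(0.2997² + 0.00904327²) ≈ 0.299836 m.
In feet: 0.299836 m ÷ 0.3048 ≈ 0.98372 ft.

0.984 feet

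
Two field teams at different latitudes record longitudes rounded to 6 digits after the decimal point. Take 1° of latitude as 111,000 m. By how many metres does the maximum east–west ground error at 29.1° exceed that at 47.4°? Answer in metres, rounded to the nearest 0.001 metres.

Rounding to 6 decimal places leaves the longitude within ±5e-07° of the true value.
At 29.1°: 5e-07° × 111000 × cos 29.1° = 5e-07 × 111000 × 0.8738 ≈ 0.048494 m.
Error at 47.4° = 5e-07° × 111000 × cos 47.4° ≈ 0.0555 × 0.6769 = 0.037567 m.
Difference: 0.048494 − 0.037567 = 0.010928 m.

0.011 metres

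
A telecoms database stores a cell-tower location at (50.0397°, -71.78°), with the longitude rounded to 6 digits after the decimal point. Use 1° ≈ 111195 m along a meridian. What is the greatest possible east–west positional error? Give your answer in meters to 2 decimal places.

Rounding to 6 decimal places leaves the longitude within ±5e-07° of the true value.
At latitude 50.0397° a degree of longitude spans 111195 m × cos 50.0397° = 111195 × 0.6423 ≈ 71415.7 m.
So at most 5e-07° × 71415.7 ≈ 0.0357079 m east–west.

0.04 meters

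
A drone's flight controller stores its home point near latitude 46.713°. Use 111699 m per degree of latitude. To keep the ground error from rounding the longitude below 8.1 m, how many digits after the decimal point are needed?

4 decimal places

At 46.713° one degree of longitude covers 111699 × cos 46.713° ≈ 111699 × 0.6857 ≈ 76586.8 m.
With N decimal places the half-ulp bound is 0.5·10⁻ᴺ°, or 0.5·10⁻ᴺ × 76586.8 m on the ground.
Setting 38293.4 × 10⁻ᴺ ≤ 8.1 gives 10ᴺ ≥ 4728, i.e. N ≥ 3.67.
N = 3 would give 38.3 m (too coarse); N = 4 gives 3.83 m ≤ 8.1 m.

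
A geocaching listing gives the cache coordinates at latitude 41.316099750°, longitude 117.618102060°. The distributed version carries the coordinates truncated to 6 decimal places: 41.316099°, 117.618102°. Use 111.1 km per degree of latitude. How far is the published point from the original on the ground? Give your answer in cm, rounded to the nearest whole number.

Δlat = 41.316099750 − 41.316099 = +0.000000750°; Δlon = 117.618102060 − 117.618102 = +0.000000060°.
North–south shift: 0.000000750 × 111100 = 0.083325 m.
East–west at this latitude: 0.000000060° × 111100 × cos 41.3161° ≈ 0.000000060 × 83444.8 = 0.00500669 m.
Hypotenuse of the two orthogonal shifts: √(0.083325² + 0.00500669²) = 0.0834753 m.
That is 0.0834753 m = 8.3475 cm.

8 cm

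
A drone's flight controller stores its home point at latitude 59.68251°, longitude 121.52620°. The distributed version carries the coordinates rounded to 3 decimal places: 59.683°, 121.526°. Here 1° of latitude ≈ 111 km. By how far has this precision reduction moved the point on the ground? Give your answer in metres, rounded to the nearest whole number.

Δlat = 59.68251 − 59.683 = -0.00049°; Δlon = 121.52620 − 121.526 = +0.00020°.
N–S: -0.00049° × 111000 m/° = -54.39 m.
E–W at 59.683°: 0.00020° × 111000 × cos 59.683° = 0.00020 × 111000 × 0.5048 ≈ 11.2062 m.
Hypotenuse of the two orthogonal shifts: √(54.39² + 11.2062²) = 55.5324 m.

56 metres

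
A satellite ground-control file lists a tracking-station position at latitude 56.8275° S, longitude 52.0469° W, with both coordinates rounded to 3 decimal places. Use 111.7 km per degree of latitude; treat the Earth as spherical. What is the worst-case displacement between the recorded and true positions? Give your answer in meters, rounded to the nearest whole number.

Rounding to 3 decimal places leaves each coordinate within ±0.0005° of the true value.
Latitude error → 0.0005 × 111700 = 55.85 m along the meridian.
E–W at 56.8275°: 0.0005° × 111700 × cos 56.8275° = 0.0005 × 111700 × 0.5472 ≈ 30.559 m.
Worst case both components are at the extreme and orthogonal: √(55.85² + 30.559²) ≈ 63.6638 m.

64 meters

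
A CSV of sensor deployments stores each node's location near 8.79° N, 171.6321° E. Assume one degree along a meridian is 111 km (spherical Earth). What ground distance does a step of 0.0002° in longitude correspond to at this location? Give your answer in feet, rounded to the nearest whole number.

0.0002° of longitude at 8.79° is 0.0002 × 111000 × cos 8.79° ≈ 0.0002 × 109696 = 21.9393 m.
Converting: 21.9393 m × 3.2808 ft/m ≈ 71.979 ft.

72 feet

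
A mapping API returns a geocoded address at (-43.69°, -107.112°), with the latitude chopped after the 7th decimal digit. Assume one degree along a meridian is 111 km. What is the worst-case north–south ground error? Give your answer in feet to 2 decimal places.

Truncating at 7 decimal places can drop up to a full unit in the last place, so the latitude may be off by as much as 1e-07°.
Along the meridian that is 1e-07° × 111000 m/° = 0.0111 m.
Converting: 0.0111 m × 3.2808 ft/m ≈ 0.036417 ft.

0.04 feet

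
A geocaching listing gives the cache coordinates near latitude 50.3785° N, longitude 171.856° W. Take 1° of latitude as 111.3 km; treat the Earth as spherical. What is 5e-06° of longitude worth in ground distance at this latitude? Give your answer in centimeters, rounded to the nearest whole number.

35 centimeters

At 50.3785° a degree of longitude is 111300 × cos 50.3785° ≈ 70977.5 m, so 5e-06° corresponds to 0.354887 m.
That is 0.354887 m = 35.489 cm.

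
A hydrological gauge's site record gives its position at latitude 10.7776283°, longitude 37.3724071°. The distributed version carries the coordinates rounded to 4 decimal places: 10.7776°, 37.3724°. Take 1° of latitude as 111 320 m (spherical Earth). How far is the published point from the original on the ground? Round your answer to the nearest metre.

3 metres

The latitude changed by +0.0000283° and the longitude by +0.0000071°.
North–south shift: 0.0000283 × 111320 = 3.15036 m.
East–west at this latitude: 0.0000071° × 111320 × cos 10.7776° ≈ 0.0000071 × 109356 = 0.77643 m.
Combined displacement = (3.15036² + 0.77643²)^½ ≈ 3.24462 m.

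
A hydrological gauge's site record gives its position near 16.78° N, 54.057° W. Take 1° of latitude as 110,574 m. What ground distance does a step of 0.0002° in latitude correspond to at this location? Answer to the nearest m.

0.0002° × 110574 m/° = 22.1148 m.

22 m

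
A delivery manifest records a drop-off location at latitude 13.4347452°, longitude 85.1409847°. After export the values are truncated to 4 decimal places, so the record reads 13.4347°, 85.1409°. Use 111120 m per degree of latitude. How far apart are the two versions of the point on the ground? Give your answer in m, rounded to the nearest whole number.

10 m

Δlat = 13.4347452 − 13.4347 = +0.0000452°; Δlon = 85.1409847 − 85.1409 = +0.0000847°.
N–S: 0.0000452° × 111120 m/° = 5.02262 m.
East–west at this latitude: 0.0000847° × 111120 × cos 13.4347° ≈ 0.0000847 × 108079 = 9.15431 m.
Combined displacement = (5.02262² + 9.15431²)^½ ≈ 10.4417 m.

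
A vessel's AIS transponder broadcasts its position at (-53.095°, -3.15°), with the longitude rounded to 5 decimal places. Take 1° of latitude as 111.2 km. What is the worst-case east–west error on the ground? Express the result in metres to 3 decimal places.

Rounding to 5 decimal places leaves the longitude within ±5e-06° of the true value.
One degree of longitude at 53.095° is 111200 × cos 53.095° ≈ 111200 × 0.6005 = 66774.5 m.
So at most 5e-06° × 66774.5 ≈ 0.333872 m east–west.

0.334 metres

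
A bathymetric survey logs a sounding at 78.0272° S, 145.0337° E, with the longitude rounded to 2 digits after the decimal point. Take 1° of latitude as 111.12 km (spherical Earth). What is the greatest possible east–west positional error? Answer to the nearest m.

115 m

Rounding to 2 decimal places leaves the longitude within ±0.005° of the true value.
At latitude 78.0272° a degree of longitude spans 111120 m × cos 78.0272° = 111120 × 0.2074 ≈ 23051.5 m.
East–west error: 0.005° × 23051.5 m/° ≈ 115.258 m.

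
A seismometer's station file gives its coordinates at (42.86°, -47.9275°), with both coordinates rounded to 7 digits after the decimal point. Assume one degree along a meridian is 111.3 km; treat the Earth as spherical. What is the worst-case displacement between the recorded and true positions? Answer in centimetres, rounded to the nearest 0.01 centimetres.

Rounding to 7 decimal places leaves each coordinate within ±5e-08° of the true value.
North–south component: 5e-08° × 111300 = 0.005565 m.
Longitude error → 5e-08 × 111300 × cos 42.86° = 5e-08 × 111300 × 0.7330 ≈ 0.00407924 m.
Combining orthogonally: (0.005565² + 0.00407924²)^½ ≈ 0.00689996 m.
That is 0.00689996 m = 0.69 cm.

0.69 centimetres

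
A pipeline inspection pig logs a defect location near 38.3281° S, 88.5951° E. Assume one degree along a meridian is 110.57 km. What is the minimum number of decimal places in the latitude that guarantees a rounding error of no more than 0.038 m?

7 decimal places

One degree of latitude covers 110570 m.
N decimal places → at most half a unit in the last place, 0.5 × 10⁻ᴺ° = 110570/2 × 10⁻ᴺ m.
Setting 55285 × 10⁻ᴺ ≤ 0.038 gives 10ᴺ ≥ 1.455e+06, i.e. N ≥ 6.16.
At 6 places the error can reach 0.0553 m, but 7 places keeps it to 0.00553 m.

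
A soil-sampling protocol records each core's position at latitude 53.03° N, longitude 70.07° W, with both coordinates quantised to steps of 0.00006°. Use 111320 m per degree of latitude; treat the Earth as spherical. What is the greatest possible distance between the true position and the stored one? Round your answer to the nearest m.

With a 0.00006° grid the true value lies within half a step, ±0.00006°/2 = ±3e-05°, of the stored one.
N–S: 3e-05° × 111320 m/° = 3.3396 m.
E–W at 53.03°: 3e-05° × 111320 × cos 53.03° = 3e-05 × 111320 × 0.6014 ≈ 2.00842 m.
Worst case both components are at the extreme and orthogonal: √(3.3396² + 2.00842²) ≈ 3.89701 m.

4 m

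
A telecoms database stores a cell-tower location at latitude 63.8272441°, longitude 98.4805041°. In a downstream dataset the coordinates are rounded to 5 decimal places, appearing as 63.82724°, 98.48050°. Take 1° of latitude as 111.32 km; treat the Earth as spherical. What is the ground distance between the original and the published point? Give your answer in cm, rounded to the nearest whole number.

50 cm

Δlat = 63.8272441 − 63.82724 = +0.0000041°; Δlon = 98.4805041 − 98.48050 = +0.0000041°.
N–S: 0.0000041° × 111320 m/° = 0.456412 m.
East–west at this latitude: 0.0000041° × 111320 × cos 63.8272° ≈ 0.0000041 × 49100.9 = 0.201314 m.
Combined displacement = (0.456412² + 0.201314²)^½ ≈ 0.498838 m.
That is 0.498838 m = 49.884 cm.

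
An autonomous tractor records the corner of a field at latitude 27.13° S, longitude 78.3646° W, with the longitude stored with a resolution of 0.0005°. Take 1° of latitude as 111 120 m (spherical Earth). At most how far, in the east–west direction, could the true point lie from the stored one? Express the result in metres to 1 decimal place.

With a 0.0005° grid the true value lies within half a step, ±0.0005°/2 = ±0.00025°, of the stored one.
One degree of longitude at 27.13° is 111120 × cos 27.13° ≈ 111120 × 0.8900 = 98893.9 m.
Maximum E–W displacement: 0.00025 × 98893.9 = 24.7235 m.

24.7 metres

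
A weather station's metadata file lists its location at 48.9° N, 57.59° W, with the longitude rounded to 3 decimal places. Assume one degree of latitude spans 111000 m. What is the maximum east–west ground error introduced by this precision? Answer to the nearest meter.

Rounding to 3 decimal places leaves the longitude within ±0.0005° of the true value.
One degree of longitude at 48.9° is 111000 × cos 48.9° ≈ 111000 × 0.6574 = 72968.7 m.
East–west error: 0.0005° × 72968.7 m/° ≈ 36.4843 m.

36 meters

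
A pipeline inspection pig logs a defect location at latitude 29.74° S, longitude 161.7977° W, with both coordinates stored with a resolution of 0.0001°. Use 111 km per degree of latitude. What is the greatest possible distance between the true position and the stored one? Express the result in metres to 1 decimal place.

With a 0.0001° grid the true value lies within half a step, ±0.0001°/2 = ±5e-05°, of the stored one.
North–south component: 5e-05° × 111000 = 5.55 m.
E–W at 29.74°: 5e-05° × 111000 × cos 29.74° = 5e-05 × 111000 × 0.8683 ≈ 4.81898 m.
Combining orthogonally: (5.55² + 4.81898²)^½ ≈ 7.35018 m.

7.4 metres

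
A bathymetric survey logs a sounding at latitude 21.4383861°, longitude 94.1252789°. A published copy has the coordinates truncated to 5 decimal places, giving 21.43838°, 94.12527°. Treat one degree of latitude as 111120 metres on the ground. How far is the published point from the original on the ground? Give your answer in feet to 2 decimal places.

The latitude changed by +0.0000061° and the longitude by +0.0000089°.
North–south shift: 0.0000061 × 111120 = 0.677832 m.
E–W at 21.4384°: 0.0000089° × 111120 × cos 21.4384° = 0.0000089 × 111120 × 0.9308 ≈ 0.920542 m.
Combined displacement = (0.677832² + 0.920542²)^½ ≈ 1.14318 m.
Converting: 1.14318 m × 3.2808 ft/m ≈ 3.7506 ft.

3.75 feet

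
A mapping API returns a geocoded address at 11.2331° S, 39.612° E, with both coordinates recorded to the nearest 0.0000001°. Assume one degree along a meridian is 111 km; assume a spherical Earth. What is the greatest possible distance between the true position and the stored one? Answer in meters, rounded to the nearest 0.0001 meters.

0.0078 meters

Rounding to 7 decimal places leaves each coordinate within ±5e-08° of the true value.
N–S: 5e-08° × 111000 m/° = 0.00555 m.
E–W at 11.2331°: 5e-08° × 111000 × cos 11.2331° = 5e-08 × 111000 × 0.9808 ≈ 0.00544368 m.
Combining orthogonally: (0.00555² + 0.00544368²)^½ ≈ 0.00777407 m.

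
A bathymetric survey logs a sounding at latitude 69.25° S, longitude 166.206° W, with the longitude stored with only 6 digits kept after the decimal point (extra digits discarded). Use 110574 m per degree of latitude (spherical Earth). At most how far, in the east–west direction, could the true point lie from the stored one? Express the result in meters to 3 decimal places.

Truncating at 6 decimal places can drop up to a full unit in the last place, so the longitude may be off by as much as 1e-06°.
At latitude 69.25° a degree of longitude spans 110574 m × cos 69.25° = 110574 × 0.3543 ≈ 39175.4 m.
So at most 1e-06° × 39175.4 ≈ 0.0391754 m east–west.

0.039 meters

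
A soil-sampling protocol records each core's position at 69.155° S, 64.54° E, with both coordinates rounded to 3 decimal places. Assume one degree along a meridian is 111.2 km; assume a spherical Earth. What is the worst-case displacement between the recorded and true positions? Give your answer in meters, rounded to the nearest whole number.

Rounding to 3 decimal places leaves each coordinate within ±0.0005° of the true value.
Latitude error → 0.0005 × 111200 = 55.6 m along the meridian.
E–W at 69.155°: 0.0005° × 111200 × cos 69.155° = 0.0005 × 111200 × 0.3558 ≈ 19.7848 m.
Worst case both components are at the extreme and orthogonal: √(55.6² + 19.7848²) ≈ 59.0152 m.

59 meters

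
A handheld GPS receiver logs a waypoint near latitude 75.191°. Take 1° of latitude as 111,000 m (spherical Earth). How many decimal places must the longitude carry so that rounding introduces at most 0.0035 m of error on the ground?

At 75.191° one degree of longitude covers 111000 × cos 75.191° ≈ 111000 × 0.2556 ≈ 28371.3 m.
Rounding to N decimal places gives at most 0.5 × 10⁻ᴺ degrees of error, i.e. 0.5 × 10⁻ᴺ × 28371.3 m.
Need 0.5 × 28371.3 × 10⁻ᴺ ≤ 0.0035 → 10⁻ᴺ ≤ 2.467e-07, so N ≥ 6.61.
N = 6 would give 0.0142 m (too coarse); N = 7 gives 0.00142 m ≤ 0.0035 m.

7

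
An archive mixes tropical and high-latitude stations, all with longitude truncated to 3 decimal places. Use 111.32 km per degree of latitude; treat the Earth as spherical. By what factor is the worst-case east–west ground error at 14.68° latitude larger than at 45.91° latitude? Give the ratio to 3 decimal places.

Truncating at 3 decimal places can drop up to a full unit in the last place, so the longitude may be off by as much as 0.001°.
At 14.68°: 0.001° × 111320 × cos 14.68° = 0.001 × 111320 × 0.9674 ≈ 107.69 m.
At 45.91°: 0.001° × 111320 × cos 45.91° = 0.001 × 111320 × 0.6958 ≈ 77.455 m.
The ratio reduces to cos 14.68° / cos 45.91° = 0.9674/0.6958 ≈ 1.3903.

1.390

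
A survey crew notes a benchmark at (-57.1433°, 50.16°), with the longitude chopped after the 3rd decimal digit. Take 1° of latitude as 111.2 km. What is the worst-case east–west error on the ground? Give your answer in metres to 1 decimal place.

60.3 metres

Truncating at 3 decimal places can drop up to a full unit in the last place, so the longitude may be off by as much as 0.001°.
Parallels shrink by cos φ, so at 57.1433° a degree of longitude is 111200 × 0.5425 ≈ 60330.4 m.
East–west error: 0.001° × 60330.4 m/° ≈ 60.3304 m.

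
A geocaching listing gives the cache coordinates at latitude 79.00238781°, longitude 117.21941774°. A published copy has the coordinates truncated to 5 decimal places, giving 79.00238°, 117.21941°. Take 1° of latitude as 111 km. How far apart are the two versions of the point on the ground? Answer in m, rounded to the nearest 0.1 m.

The latitude changed by +0.00000781° and the longitude by +0.00000774°.
N–S: 0.00000781° × 111000 m/° = 0.86691 m.
E–W at 79.0024°: 0.00000774° × 111000 × cos 79.0024° = 0.00000774 × 111000 × 0.1908 ≈ 0.163897 m.
Distance: √(0.86691² + 0.163897²) ≈ 0.882267 m.

0.9 m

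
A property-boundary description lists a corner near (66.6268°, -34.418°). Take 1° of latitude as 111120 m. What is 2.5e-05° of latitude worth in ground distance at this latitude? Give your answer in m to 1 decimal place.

Along a meridian 2.5e-05° is 2.5e-05 × 111120 = 2.778 m.

2.8 m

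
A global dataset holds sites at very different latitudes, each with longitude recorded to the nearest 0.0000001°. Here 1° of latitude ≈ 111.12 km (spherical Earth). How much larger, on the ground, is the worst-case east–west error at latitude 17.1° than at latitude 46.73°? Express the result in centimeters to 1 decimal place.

Rounding to 7 decimal places leaves the longitude within ±5e-08° of the true value.
Error at 17.1° = 5e-08° × 111120 × cos 17.1° ≈ 0.005556 × 0.9558 = 0.0053104 m.
At 46.73°: 5e-08° × 111120 × cos 46.73° = 5e-08 × 111120 × 0.6854 ≈ 0.0038083 m.
Difference: 0.0053104 − 0.0038083 = 0.0015021 m.
That is 0.0015021 m = 0.15021 cm.

0.2 centimeters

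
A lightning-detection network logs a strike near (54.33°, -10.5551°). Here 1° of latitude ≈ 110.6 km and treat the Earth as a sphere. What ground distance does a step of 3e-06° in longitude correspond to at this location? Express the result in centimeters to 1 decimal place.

One degree of longitude here spans 110600 × cos 54.33° = 110600 × 0.5831 ≈ 64492.6 m; 3e-06° of that is 0.193478 m.
That is 0.193478 m = 19.348 cm.

19.3 centimeters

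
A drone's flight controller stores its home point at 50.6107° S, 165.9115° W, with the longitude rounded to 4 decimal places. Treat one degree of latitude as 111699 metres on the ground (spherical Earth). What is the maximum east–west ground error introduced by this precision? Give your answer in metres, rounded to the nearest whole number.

Rounding to 4 decimal places leaves the longitude within ±5e-05° of the true value.
Parallels shrink by cos φ, so at 50.6107° a degree of longitude is 111699 × 0.6346 ≈ 70882.6 m.
East–west error: 5e-05° × 70882.6 m/° ≈ 3.54413 m.

4 metres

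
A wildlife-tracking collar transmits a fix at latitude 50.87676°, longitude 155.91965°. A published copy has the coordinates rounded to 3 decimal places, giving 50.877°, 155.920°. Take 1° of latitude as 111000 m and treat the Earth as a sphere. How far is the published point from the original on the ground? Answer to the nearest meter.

The latitude changed by -0.00024° and the longitude by -0.00035°.
N–S: -0.00024° × 111000 m/° = -26.64 m.
E–W at 50.877°: -0.00035° × 111000 × cos 50.877° = -0.00035 × 111000 × 0.6310 ≈ -24.5139 m.
Hypotenuse of the two orthogonal shifts: √(26.64² + 24.5139²) = 36.2025 m.

36 meters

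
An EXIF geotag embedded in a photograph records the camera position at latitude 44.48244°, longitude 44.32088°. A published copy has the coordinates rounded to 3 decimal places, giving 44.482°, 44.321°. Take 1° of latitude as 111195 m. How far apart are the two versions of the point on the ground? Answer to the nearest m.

Δlat = 44.48244 − 44.482 = +0.00044°; Δlon = 44.32088 − 44.321 = -0.00012°.
North–south shift: 0.00044 × 111195 = 48.9258 m.
E–W at 44.482°: -0.00012° × 111195 × cos 44.482° = -0.00012 × 111195 × 0.7135 ≈ -9.52012 m.
Combined displacement = (48.9258² + 9.52012²)^½ ≈ 49.8434 m.

50 m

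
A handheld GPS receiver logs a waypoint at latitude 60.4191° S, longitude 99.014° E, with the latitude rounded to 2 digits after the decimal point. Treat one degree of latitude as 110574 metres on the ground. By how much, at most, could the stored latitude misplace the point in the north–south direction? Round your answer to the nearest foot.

Rounding to 2 decimal places leaves the latitude within ±0.005° of the true value.
North–south distance: 0.005° × 110574 m/° = 552.87 m.
In feet: 552.87 m ÷ 0.3048 ≈ 1813.9 ft.

1814 feet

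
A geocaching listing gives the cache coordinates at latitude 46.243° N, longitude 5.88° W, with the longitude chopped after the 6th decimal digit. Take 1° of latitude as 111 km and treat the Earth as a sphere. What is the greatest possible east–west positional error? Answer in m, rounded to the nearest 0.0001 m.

0.0768 m

Truncating at 6 decimal places can drop up to a full unit in the last place, so the longitude may be off by as much as 1e-06°.
Parallels shrink by cos φ, so at 46.243° a degree of longitude is 111000 × 0.6916 ≈ 76767.7 m.
So at most 1e-06° × 76767.7 ≈ 0.0767677 m east–west.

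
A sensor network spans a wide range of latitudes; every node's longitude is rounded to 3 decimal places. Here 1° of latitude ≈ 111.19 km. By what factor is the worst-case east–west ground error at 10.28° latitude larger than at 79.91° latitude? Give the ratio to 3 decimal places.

Rounding to 3 decimal places leaves the longitude within ±0.0005° of the true value.
Error at 10.28° = 0.0005° × 111190 × cos 10.28° ≈ 55.595 × 0.9839 = 54.703 m.
Error at 79.91° = 0.0005° × 111190 × cos 79.91° ≈ 55.595 × 0.1752 = 9.74 m.
The ratio reduces to cos 10.28° / cos 79.91° = 0.9839/0.1752 ≈ 5.6163.

5.616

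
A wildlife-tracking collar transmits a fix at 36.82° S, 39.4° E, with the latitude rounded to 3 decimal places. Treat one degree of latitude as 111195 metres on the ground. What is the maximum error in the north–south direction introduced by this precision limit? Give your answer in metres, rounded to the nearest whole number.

Rounding to 3 decimal places leaves the latitude within ±0.0005° of the true value.
North–south distance: 0.0005° × 111195 m/° = 55.5975 m.

56 metres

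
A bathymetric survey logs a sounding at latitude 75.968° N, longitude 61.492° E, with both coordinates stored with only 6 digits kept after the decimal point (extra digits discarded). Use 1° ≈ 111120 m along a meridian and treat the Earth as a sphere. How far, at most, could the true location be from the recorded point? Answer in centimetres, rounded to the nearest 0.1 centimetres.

Truncating at 6 decimal places can drop up to a full unit in the last place, so each coordinate may be off by as much as 1e-06°.
Latitude error → 1e-06 × 111120 = 0.11112 m along the meridian.
Longitude error → 1e-06 × 111120 × cos 75.968° = 1e-06 × 111120 × 0.2425 ≈ 0.0269426 m.
The two errors are perpendicular, so the maximum displacement is √(0.11112² + 0.0269426²) ≈ 0.11434 m.
That is 0.11434 m = 11.434 cm.

11.4 centimetres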